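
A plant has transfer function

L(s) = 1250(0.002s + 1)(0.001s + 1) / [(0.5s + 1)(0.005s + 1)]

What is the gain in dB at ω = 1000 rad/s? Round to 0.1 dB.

At ω = 1000 rad/s:
zero (1 + j1000·0.002) = 1 + j2 → |·| ≈ 2.2361, ∠ ≈ 63.43°
zero (1 + j1000·0.001) = 1 + j1 → |·| ≈ 1.4142, ∠ ≈ 45.00°
pole (1 + j1000·0.5) = 1 + j500 → |·| ≈ 500, ∠ ≈ 89.89°
pole (1 + j1000·0.005) = 1 + j5 → |·| ≈ 5.099, ∠ ≈ 78.69°
|L| = 1250 · 2.2361 · 1.4142 / (500 · 5.099) ≈ 1.5504
Gain = 20 log₁₀(1.5504) ≈ 3.81 dB

3.8 dB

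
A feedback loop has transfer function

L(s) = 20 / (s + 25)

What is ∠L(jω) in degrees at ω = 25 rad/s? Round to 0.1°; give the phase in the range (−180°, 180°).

-45.0°

At s = jω = j25:
pole (s+25): 25 + j25 → |·| = √(25²+25²) = √1250 ≈ 35.355, ∠ = arctan(25/25) ≈ 45.00°
∠L = 0.00° − 45.00° = -45.00°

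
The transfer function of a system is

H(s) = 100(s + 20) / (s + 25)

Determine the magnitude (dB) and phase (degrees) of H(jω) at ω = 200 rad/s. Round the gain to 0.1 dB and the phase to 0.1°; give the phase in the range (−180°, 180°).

At s = jω = j200:
zero (s+20): 20 + j200 → |·| = √(20²+200²) = √40400 ≈ 201, ∠ = arctan(200/20) ≈ 84.29°
pole (s+25): 25 + j200 → |·| = √(25²+200²) = √40625 ≈ 201.56, ∠ = arctan(200/25) ≈ 82.87°
|H| = 100 · 201 / 201.56 ≈ 99.722
Gain = 20 log₁₀(99.722) ≈ 39.98 dB
∠H = 84.29° − 82.87° = 1.42°

40.0 dB, 1.4°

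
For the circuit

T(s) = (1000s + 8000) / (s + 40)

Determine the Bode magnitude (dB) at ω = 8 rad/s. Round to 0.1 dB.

48.9 dB

Substitute s = j8:
Numerator: 1000(j8) + 8000 = 8000 + j8000
Denominator: (j8) + 40 = 40 + j8
|N| = √(8000² + 8000²) ≈ 11314, ∠N ≈ 45.00°
|D| = √(40² + 8²) ≈ 40.792, ∠D ≈ 11.31°
|T| = 11314 / 40.792 ≈ 277.36
Gain = 20 log₁₀(277.36) ≈ 48.86 dB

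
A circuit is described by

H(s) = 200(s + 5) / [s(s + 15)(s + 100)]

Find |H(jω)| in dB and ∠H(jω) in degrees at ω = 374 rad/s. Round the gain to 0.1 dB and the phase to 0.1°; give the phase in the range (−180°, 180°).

At s = jω = j374:
zero (s+5): 5 + j374 → |·| = √(5²+374²) = √139901 ≈ 374.03, ∠ = arctan(374/5) ≈ 89.23°
pole (s+15): 15 + j374 → |·| = √(15²+374²) = √140101 ≈ 374.3, ∠ = arctan(374/15) ≈ 87.70°
pole (s+100): 100 + j374 → |·| = √(100²+374²) = √149876 ≈ 387.14, ∠ = arctan(374/100) ≈ 75.03°
pole at origin: |s| = 374, ∠ = 90.00° (in denominator)
|H| = 200 · 374.03 / 5.4195e+07 ≈ 0.0013803
Gain = 20 log₁₀(0.0013803) ≈ -57.20 dB
∠H = 89.23° − 252.73° = -163.50°

-57.2 dB, -163.5°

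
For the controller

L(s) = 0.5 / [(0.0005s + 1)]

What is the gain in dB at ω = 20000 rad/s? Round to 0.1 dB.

At ω = 20000 rad/s:
pole (1 + j20000·0.0005) = 1 + j10 → |·| ≈ 10.05, ∠ ≈ 84.29°
|L| = 0.5 · 1 / (10.05) ≈ 0.049751
Gain = 20 log₁₀(0.049751) ≈ -26.06 dB

-26.1 dB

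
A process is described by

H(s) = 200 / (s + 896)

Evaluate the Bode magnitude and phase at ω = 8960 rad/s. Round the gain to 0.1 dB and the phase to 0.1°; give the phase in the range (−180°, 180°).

-33.1 dB, -84.3°

Substitute s = j8960:
Numerator: 200 = 200 + j0
Denominator: (j8960) + 896 = 896 + j8960
|N| = √(200² + 0²) ≈ 200, ∠N ≈ 0.00°
|D| = √(896² + 8960²) ≈ 9004.7, ∠D ≈ 84.29°
|H| = 200 / 9004.7 ≈ 0.022211
Gain = 20 log₁₀(0.022211) ≈ -33.07 dB
∠H = 0.00° − 84.29° = -84.29°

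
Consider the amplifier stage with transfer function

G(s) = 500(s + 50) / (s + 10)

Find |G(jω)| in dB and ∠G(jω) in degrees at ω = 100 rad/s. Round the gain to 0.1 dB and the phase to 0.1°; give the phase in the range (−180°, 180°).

At s = jω = j100:
zero (s+50): 50 + j100 → |·| = √(50²+100²) = √12500 ≈ 111.8, ∠ = arctan(100/50) ≈ 63.43°
pole (s+10): 10 + j100 → |·| = √(10²+100²) = √10100 ≈ 100.5, ∠ = arctan(100/10) ≈ 84.29°
|G| = 500 · 111.8 / 100.5 ≈ 556.22
Gain = 20 log₁₀(556.22) ≈ 54.90 dB
∠G = 63.43° − 84.29° = -20.86°

54.9 dB, -20.9°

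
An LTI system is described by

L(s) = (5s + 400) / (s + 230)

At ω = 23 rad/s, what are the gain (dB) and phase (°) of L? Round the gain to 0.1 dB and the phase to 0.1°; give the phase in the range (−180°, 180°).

5.1 dB, 10.3°

Substitute s = j23:
Numerator: 5(j23) + 400 = 400 + j115
Denominator: (j23) + 230 = 230 + j23
|N| = √(400² + 115²) ≈ 416.2, ∠N ≈ 16.04°
|D| = √(230² + 23²) ≈ 231.15, ∠D ≈ 5.71°
|L| = 416.2 / 231.15 ≈ 1.8006
Gain = 20 log₁₀(1.8006) ≈ 5.11 dB
∠L = 16.04° − 5.71° = 10.33°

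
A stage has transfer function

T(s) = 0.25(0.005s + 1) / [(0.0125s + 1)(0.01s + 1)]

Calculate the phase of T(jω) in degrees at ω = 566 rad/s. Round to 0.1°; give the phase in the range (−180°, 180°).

-91.4°

At ω = 566 rad/s:
zero (1 + j566·0.005) = 1 + j2.83 → |·| ≈ 3.0015, ∠ ≈ 70.54°
pole (1 + j566·0.0125) = 1 + j7.075 → |·| ≈ 7.1453, ∠ ≈ 81.95°
pole (1 + j566·0.01) = 1 + j5.66 → |·| ≈ 5.7477, ∠ ≈ 79.98°
∠T = (70.54°) − (81.95° + 79.98°) = -91.39°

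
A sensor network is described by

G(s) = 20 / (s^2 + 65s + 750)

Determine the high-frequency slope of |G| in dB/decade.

Each pole contributes −20 dB/decade at high frequency; each zero contributes +20 dB/decade.
Net: 0 zero(s) − 2 pole(s) → -40 dB/decade.

-40 dB/decade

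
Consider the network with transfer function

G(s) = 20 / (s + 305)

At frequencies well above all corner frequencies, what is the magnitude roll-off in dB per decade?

Each pole contributes −20 dB/decade at high frequency; each zero contributes +20 dB/decade.
Net: 0 zero(s) − 1 pole(s) → -20 dB/decade.

-20 dB/decade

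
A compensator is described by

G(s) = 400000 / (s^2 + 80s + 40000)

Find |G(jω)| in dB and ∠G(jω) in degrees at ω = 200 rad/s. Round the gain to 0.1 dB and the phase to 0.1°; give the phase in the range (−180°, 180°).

28.0 dB, -90.0°

At s = jω = j200:
quadratic: (j200)² + 80·j200 + 40000 = 0 + j16000 → |·| ≈ 16000, ∠ ≈ 90.00°
|G| = 400000 / 16000 ≈ 25
Gain = 20 log₁₀(25) ≈ 27.96 dB
∠G = 0.00° − 90.00° = -90.00°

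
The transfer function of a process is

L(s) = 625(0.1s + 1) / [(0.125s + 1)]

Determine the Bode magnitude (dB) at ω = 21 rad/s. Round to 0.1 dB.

54.3 dB

At ω = 21 rad/s:
zero (1 + j21·0.1) = 1 + j2.1 → |·| ≈ 2.3259, ∠ ≈ 64.54°
pole (1 + j21·0.125) = 1 + j2.625 → |·| ≈ 2.809, ∠ ≈ 69.15°
|L| = 625 · 2.3259 / (2.809) ≈ 517.51
Gain = 20 log₁₀(517.51) ≈ 54.28 dB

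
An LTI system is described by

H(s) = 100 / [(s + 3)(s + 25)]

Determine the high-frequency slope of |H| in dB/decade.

-40 dB/decade

Each pole contributes −20 dB/decade at high frequency; each zero contributes +20 dB/decade.
Net: 0 zero(s) − 2 pole(s) → -40 dB/decade.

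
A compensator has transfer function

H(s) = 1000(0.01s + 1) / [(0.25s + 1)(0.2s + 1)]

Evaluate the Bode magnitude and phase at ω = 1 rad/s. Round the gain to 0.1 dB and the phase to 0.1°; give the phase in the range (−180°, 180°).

59.6 dB, -24.8°

At ω = 1 rad/s:
zero (1 + j1·0.01) = 1 + j0.01 → |·| ≈ 1, ∠ ≈ 0.57°
pole (1 + j1·0.25) = 1 + j0.25 → |·| ≈ 1.0308, ∠ ≈ 14.04°
pole (1 + j1·0.2) = 1 + j0.2 → |·| ≈ 1.0198, ∠ ≈ 11.31°
|H| = 1000 · 1 / (1.0308 · 1.0198) ≈ 951.28
Gain = 20 log₁₀(951.28) ≈ 59.57 dB
∠H = (0.57°) − (14.04° + 11.31°) = -24.78°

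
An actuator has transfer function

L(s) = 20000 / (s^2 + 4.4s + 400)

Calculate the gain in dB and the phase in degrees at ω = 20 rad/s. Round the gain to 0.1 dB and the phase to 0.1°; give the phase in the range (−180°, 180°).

47.1 dB, -90.0°

At s = jω = j20:
quadratic: (j20)² + 4.4·j20 + 400 = 0 + j88 → |·| ≈ 88, ∠ ≈ 90.00°
|L| = 20000 / 88 ≈ 227.27
Gain = 20 log₁₀(227.27) ≈ 47.13 dB
∠L = 0.00° − 90.00° = -90.00°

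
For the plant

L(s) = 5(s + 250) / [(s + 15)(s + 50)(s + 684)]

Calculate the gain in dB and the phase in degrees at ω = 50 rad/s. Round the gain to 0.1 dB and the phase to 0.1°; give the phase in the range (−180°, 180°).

At s = jω = j50:
zero (s+250): 250 + j50 → |·| = √(250²+50²) = √65000 ≈ 254.95, ∠ = arctan(50/250) ≈ 11.31°
pole (s+15): 15 + j50 → |·| = √(15²+50²) = √2725 ≈ 52.202, ∠ = arctan(50/15) ≈ 73.30°
pole (s+50): 50 + j50 → |·| = √(50²+50²) = √5000 ≈ 70.711, ∠ = arctan(50/50) ≈ 45.00°
pole (s+684): 684 + j50 → |·| = √(684²+50²) = √470356 ≈ 685.83, ∠ = arctan(50/684) ≈ 4.18°
|L| = 5 · 254.95 / 2.5316e+06 ≈ 0.00050354
Gain = 20 log₁₀(0.00050354) ≈ -65.96 dB
∠L = 11.31° − 122.48° = -111.17°

-66.0 dB, -111.2°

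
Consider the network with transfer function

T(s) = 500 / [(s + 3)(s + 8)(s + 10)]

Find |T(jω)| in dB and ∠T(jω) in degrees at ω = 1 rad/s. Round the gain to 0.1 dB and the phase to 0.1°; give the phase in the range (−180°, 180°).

At s = jω = j1:
pole (s+3): 3 + j1 → |·| = √(3²+1²) = √10 ≈ 3.1623, ∠ = arctan(1/3) ≈ 18.43°
pole (s+8): 8 + j1 → |·| = √(8²+1²) = √65 ≈ 8.0623, ∠ = arctan(1/8) ≈ 7.13°
pole (s+10): 10 + j1 → |·| = √(10²+1²) = √101 ≈ 10.05, ∠ = arctan(1/10) ≈ 5.71°
|T| = 500 / 256.23 ≈ 1.9514
Gain = 20 log₁₀(1.9514) ≈ 5.81 dB
∠T = 0.00° − 31.27° = -31.27°

5.8 dB, -31.3°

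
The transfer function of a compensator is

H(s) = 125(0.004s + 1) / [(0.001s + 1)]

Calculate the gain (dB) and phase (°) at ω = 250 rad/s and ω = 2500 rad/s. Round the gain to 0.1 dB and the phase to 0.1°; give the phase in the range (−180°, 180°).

ω = 250: 44.7 dB, 31.0°; ω = 2500: 53.4 dB, 16.1°

At ω = 250 rad/s:
zero (1 + j250·0.004) = 1 + j1 → |·| ≈ 1.4142, ∠ ≈ 45.00°
pole (1 + j250·0.001) = 1 + j0.25 → |·| ≈ 1.0308, ∠ ≈ 14.04°
|H| = 125 · 1.4142 / (1.0308) ≈ 171.49
Gain = 20 log₁₀(171.49) ≈ 44.68 dB
∠H = (45.00°) − (14.04°) = 30.96°

At ω = 2500 rad/s:
zero (1 + j2500·0.004) = 1 + j10 → |·| ≈ 10.05, ∠ ≈ 84.29°
pole (1 + j2500·0.001) = 1 + j2.5 → |·| ≈ 2.6926, ∠ ≈ 68.20°
|H| = 125 · 10.05 / (2.6926) ≈ 466.56
Gain = 20 log₁₀(466.56) ≈ 53.38 dB
∠H = (84.29°) − (68.20°) = 16.09°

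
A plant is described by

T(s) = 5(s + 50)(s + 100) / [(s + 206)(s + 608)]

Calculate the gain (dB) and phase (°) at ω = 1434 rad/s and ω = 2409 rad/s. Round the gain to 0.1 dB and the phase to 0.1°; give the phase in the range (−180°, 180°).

At s = jω = j1434:
zero (s+50): 50 + j1434 → |·| = √(50²+1434²) = √2058856 ≈ 1434.9, ∠ = arctan(1434/50) ≈ 88.00°
zero (s+100): 100 + j1434 → |·| = √(100²+1434²) = √2066356 ≈ 1437.5, ∠ = arctan(1434/100) ≈ 86.01°
pole (s+206): 206 + j1434 → |·| = √(206²+1434²) = √2098792 ≈ 1448.7, ∠ = arctan(1434/206) ≈ 81.83°
pole (s+608): 608 + j1434 → |·| = √(608²+1434²) = √2426020 ≈ 1557.6, ∠ = arctan(1434/608) ≈ 67.02°
|T| = 5 · 2.0627e+06 / 2.2565e+06 ≈ 4.5706
Gain = 20 log₁₀(4.5706) ≈ 13.20 dB
∠T = 174.01° − 148.85° = 25.16°

At s = jω = j2409:
zero (s+50): 50 + j2409 → |·| = √(50²+2409²) = √5805781 ≈ 2409.5, ∠ = arctan(2409/50) ≈ 88.81°
zero (s+100): 100 + j2409 → |·| = √(100²+2409²) = √5813281 ≈ 2411.1, ∠ = arctan(2409/100) ≈ 87.62°
pole (s+206): 206 + j2409 → |·| = √(206²+2409²) = √5845717 ≈ 2417.8, ∠ = arctan(2409/206) ≈ 85.11°
pole (s+608): 608 + j2409 → |·| = √(608²+2409²) = √6172945 ≈ 2484.5, ∠ = arctan(2409/608) ≈ 75.84°
|T| = 5 · 5.8095e+06 / 6.007e+06 ≈ 4.8356
Gain = 20 log₁₀(4.8356) ≈ 13.69 dB
∠T = 176.43° − 160.95° = 15.48°

ω = 1434: 13.2 dB, 25.2°; ω = 2409: 13.7 dB, 15.5°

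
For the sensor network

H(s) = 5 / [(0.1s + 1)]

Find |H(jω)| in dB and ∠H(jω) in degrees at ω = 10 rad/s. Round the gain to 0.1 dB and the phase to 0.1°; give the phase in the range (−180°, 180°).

At ω = 10 rad/s:
pole (1 + j10·0.1) = 1 + j1 → |·| ≈ 1.4142, ∠ ≈ 45.00°
|H| = 5 · 1 / (1.4142) ≈ 3.5356
Gain = 20 log₁₀(3.5356) ≈ 10.97 dB
∠H = (0°) − (45.00°) = -45.00°

11.0 dB, -45.0°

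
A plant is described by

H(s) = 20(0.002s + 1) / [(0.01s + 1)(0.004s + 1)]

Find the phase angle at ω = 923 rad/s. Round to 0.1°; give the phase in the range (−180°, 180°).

At ω = 923 rad/s:
zero (1 + j923·0.002) = 1 + j1.846 → |·| ≈ 2.0995, ∠ ≈ 61.56°
pole (1 + j923·0.01) = 1 + j9.23 → |·| ≈ 9.284, ∠ ≈ 83.82°
pole (1 + j923·0.004) = 1 + j3.692 → |·| ≈ 3.825, ∠ ≈ 74.84°
∠H = (61.56°) − (83.82° + 74.84°) = -97.10°

-97.1°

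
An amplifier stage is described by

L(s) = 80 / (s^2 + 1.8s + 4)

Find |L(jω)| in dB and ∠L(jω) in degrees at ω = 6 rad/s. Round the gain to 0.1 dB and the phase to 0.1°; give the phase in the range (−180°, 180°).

7.5 dB, -161.4°

At s = jω = j6:
quadratic: (j6)² + 1.8·j6 + 4 = -32 + j10.8 → |·| ≈ 33.773, ∠ ≈ 161.35°
|L| = 80 / 33.773 ≈ 2.3688
Gain = 20 log₁₀(2.3688) ≈ 7.49 dB
∠L = 0.00° − 161.35° = -161.35°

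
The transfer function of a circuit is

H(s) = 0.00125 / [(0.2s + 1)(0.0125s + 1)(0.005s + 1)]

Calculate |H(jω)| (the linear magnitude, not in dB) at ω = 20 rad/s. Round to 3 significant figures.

0.000293

At ω = 20 rad/s:
pole (1 + j20·0.2) = 1 + j4 → |·| ≈ 4.1231, ∠ ≈ 75.96°
pole (1 + j20·0.0125) = 1 + j0.25 → |·| ≈ 1.0308, ∠ ≈ 14.04°
pole (1 + j20·0.005) = 1 + j0.1 → |·| ≈ 1.005, ∠ ≈ 5.71°
|H| = 0.00125 · 1 / (4.1231 · 1.0308 · 1.005) ≈ 0.00029265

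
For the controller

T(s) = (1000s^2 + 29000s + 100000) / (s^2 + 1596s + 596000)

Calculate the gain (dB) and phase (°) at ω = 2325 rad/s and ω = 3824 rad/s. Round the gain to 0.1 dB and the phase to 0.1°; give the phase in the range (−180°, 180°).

ω = 2325: 59.0 dB, 36.9°; ω = 3824: 59.6 dB, 23.1°

Substitute s = j2325:
Numerator: 1000(j2325)^2 + 29000(j2325) + 100000 = -5405525000 + j67425000
Denominator: (j2325)^2 + 1596(j2325) + 596000 = -4809625 + j3710700
|N| = √(5405525000² + 67425000²) ≈ 5.4059e+09, ∠N ≈ 179.29°
|D| = √(4809625² + 3710700²) ≈ 6.0747e+06, ∠D ≈ 142.35°
|T| = 5.4059e+09 / 6.0747e+06 ≈ 889.9
Gain = 20 log₁₀(889.9) ≈ 58.99 dB
∠T = 179.29° − 142.35° = 36.94°

Substitute s = j3824:
Numerator: 1000(j3824)^2 + 29000(j3824) + 100000 = -14622876000 + j110896000
Denominator: (j3824)^2 + 1596(j3824) + 596000 = -14026976 + j6103104
|N| = √(14622876000² + 110896000²) ≈ 1.4623e+10, ∠N ≈ 179.57°
|D| = √(14026976² + 6103104²) ≈ 1.5297e+07, ∠D ≈ 156.49°
|T| = 1.4623e+10 / 1.5297e+07 ≈ 955.94
Gain = 20 log₁₀(955.94) ≈ 59.61 dB
∠T = 179.57° − 156.49° = 23.08°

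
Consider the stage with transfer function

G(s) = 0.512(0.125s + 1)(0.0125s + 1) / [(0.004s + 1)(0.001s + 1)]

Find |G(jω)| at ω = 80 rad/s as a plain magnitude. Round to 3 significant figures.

At ω = 80 rad/s:
zero (1 + j80·0.125) = 1 + j10 → |·| ≈ 10.05, ∠ ≈ 84.29°
zero (1 + j80·0.0125) = 1 + j1 → |·| ≈ 1.4142, ∠ ≈ 45.00°
pole (1 + j80·0.004) = 1 + j0.32 → |·| ≈ 1.05, ∠ ≈ 17.74°
pole (1 + j80·0.001) = 1 + j0.08 → |·| ≈ 1.0032, ∠ ≈ 4.57°
|G| = 0.512 · 10.05 · 1.4142 / (1.05 · 1.0032) ≈ 6.9083

6.91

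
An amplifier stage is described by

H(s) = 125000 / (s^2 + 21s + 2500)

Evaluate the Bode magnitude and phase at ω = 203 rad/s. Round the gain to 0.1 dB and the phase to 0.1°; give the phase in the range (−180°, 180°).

At s = jω = j203:
quadratic: (j203)² + 21·j203 + 2500 = -38709 + j4263 → |·| ≈ 38943, ∠ ≈ 173.72°
|H| = 125000 / 38943 ≈ 3.2098
Gain = 20 log₁₀(3.2098) ≈ 10.13 dB
∠H = 0.00° − 173.72° = -173.72°

10.1 dB, -173.7°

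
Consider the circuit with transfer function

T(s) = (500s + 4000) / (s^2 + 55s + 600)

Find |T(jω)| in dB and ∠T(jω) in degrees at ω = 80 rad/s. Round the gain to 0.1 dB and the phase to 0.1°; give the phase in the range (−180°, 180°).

14.8 dB, -58.5°

Substitute s = j80:
Numerator: 500(j80) + 4000 = 4000 + j40000
Denominator: (j80)^2 + 55(j80) + 600 = -5800 + j4400
|N| = √(4000² + 40000²) ≈ 40200, ∠N ≈ 84.29°
|D| = √(5800² + 4400²) ≈ 7280.1, ∠D ≈ 142.82°
|T| = 40200 / 7280.1 ≈ 5.5219
Gain = 20 log₁₀(5.5219) ≈ 14.84 dB
∠T = 84.29° − 142.82° = -58.53°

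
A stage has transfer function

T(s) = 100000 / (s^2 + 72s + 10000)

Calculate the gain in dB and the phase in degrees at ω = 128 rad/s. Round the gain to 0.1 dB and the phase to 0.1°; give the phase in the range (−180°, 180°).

At s = jω = j128:
quadratic: (j128)² + 72·j128 + 10000 = -6384 + j9216 → |·| ≈ 11211, ∠ ≈ 124.71°
|T| = 100000 / 11211 ≈ 8.9198
Gain = 20 log₁₀(8.9198) ≈ 19.01 dB
∠T = 0.00° − 124.71° = -124.71°

19.0 dB, -124.7°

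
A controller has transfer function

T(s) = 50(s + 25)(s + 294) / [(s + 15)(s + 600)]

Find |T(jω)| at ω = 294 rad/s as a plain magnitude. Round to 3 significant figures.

At s = jω = j294:
zero (s+25): 25 + j294 → |·| = √(25²+294²) = √87061 ≈ 295.06, ∠ = arctan(294/25) ≈ 85.14°
zero (s+294): 294 + j294 → |·| = √(294²+294²) = √172872 ≈ 415.78, ∠ = arctan(294/294) ≈ 45.00°
pole (s+15): 15 + j294 → |·| = √(15²+294²) = √86661 ≈ 294.38, ∠ = arctan(294/15) ≈ 87.08°
pole (s+600): 600 + j294 → |·| = √(600²+294²) = √446436 ≈ 668.16, ∠ = arctan(294/600) ≈ 26.10°
|T| = 50 · 1.2268e+05 / 1.9669e+05 ≈ 31.186

31.2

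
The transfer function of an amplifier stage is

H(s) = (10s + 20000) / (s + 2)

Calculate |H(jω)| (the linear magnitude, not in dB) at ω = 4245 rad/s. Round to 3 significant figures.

11.1

Substitute s = j4245:
Numerator: 10(j4245) + 20000 = 20000 + j42450
Denominator: (j4245) + 2 = 2 + j4245
|N| = √(20000² + 42450²) ≈ 46925, ∠N ≈ 64.77°
|D| = √(2² + 4245²) ≈ 4245, ∠D ≈ 89.97°
|H| = 46925 / 4245 ≈ 11.054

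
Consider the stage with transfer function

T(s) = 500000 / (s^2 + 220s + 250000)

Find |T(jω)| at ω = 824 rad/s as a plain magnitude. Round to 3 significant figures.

At s = jω = j824:
quadratic: (j824)² + 220·j824 + 250000 = -428976 + j181280 → |·| ≈ 4.6571e+05, ∠ ≈ 157.09°
|T| = 500000 / 4.6571e+05 ≈ 1.0736

1.07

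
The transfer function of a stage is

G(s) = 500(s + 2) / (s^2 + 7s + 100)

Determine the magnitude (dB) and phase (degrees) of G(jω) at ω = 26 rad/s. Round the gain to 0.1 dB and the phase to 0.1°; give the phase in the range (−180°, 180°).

26.7 dB, -76.9°

At s = jω = j26:
zero (s+2): 2 + j26 → |·| = √(2²+26²) = √680 ≈ 26.077, ∠ = arctan(26/2) ≈ 85.60°
quadratic: (j26)² + 7·j26 + 100 = -576 + j182 → |·| ≈ 604.07, ∠ ≈ 162.46°
|G| = 500 · 26.077 / 604.07 ≈ 21.584
Gain = 20 log₁₀(21.584) ≈ 26.68 dB
∠G = 85.60° − 162.46° = -76.86°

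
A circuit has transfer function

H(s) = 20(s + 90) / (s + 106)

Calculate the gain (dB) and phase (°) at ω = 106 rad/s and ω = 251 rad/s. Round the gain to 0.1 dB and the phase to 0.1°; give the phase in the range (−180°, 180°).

At s = jω = j106:
zero (s+90): 90 + j106 → |·| = √(90²+106²) = √19336 ≈ 139.05, ∠ = arctan(106/90) ≈ 49.67°
pole (s+106): 106 + j106 → |·| = √(106²+106²) = √22472 ≈ 149.91, ∠ = arctan(106/106) ≈ 45.00°
|H| = 20 · 139.05 / 149.91 ≈ 18.551
Gain = 20 log₁₀(18.551) ≈ 25.37 dB
∠H = 49.67° − 45.00° = 4.67°

At s = jω = j251:
zero (s+90): 90 + j251 → |·| = √(90²+251²) = √71101 ≈ 266.65, ∠ = arctan(251/90) ≈ 70.27°
pole (s+106): 106 + j251 → |·| = √(106²+251²) = √74237 ≈ 272.46, ∠ = arctan(251/106) ≈ 67.11°
|H| = 20 · 266.65 / 272.46 ≈ 19.574
Gain = 20 log₁₀(19.574) ≈ 25.83 dB
∠H = 70.27° − 67.11° = 3.16°

ω = 106: 25.4 dB, 4.7°; ω = 251: 25.8 dB, 3.2°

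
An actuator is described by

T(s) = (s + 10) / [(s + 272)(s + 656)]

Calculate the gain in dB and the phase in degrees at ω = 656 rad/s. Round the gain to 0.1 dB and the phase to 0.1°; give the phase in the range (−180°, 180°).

At s = jω = j656:
zero (s+10): 10 + j656 → |·| = √(10²+656²) = √430436 ≈ 656.08, ∠ = arctan(656/10) ≈ 89.13°
pole (s+272): 272 + j656 → |·| = √(272²+656²) = √504320 ≈ 710.15, ∠ = arctan(656/272) ≈ 67.48°
pole (s+656): 656 + j656 → |·| = √(656²+656²) = √860672 ≈ 927.72, ∠ = arctan(656/656) ≈ 45.00°
|T| = 1 · 656.08 / 6.5882e+05 ≈ 0.00099584
Gain = 20 log₁₀(0.00099584) ≈ -60.04 dB
∠T = 89.13° − 112.48° = -23.35°

-60.0 dB, -23.4°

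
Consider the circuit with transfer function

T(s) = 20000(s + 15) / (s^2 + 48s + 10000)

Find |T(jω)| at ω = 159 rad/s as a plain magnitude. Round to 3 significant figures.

At s = jω = j159:
zero (s+15): 15 + j159 → |·| = √(15²+159²) = √25506 ≈ 159.71, ∠ = arctan(159/15) ≈ 84.61°
quadratic: (j159)² + 48·j159 + 10000 = -15281 + j7632 → |·| ≈ 17081, ∠ ≈ 153.46°
|T| = 20000 · 159.71 / 17081 ≈ 187

187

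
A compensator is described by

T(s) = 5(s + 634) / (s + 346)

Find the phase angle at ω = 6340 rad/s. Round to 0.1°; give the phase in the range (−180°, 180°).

-2.6°

At s = jω = j6340:
zero (s+634): 634 + j6340 → |·| = √(634²+6340²) = √40597556 ≈ 6371.6, ∠ = arctan(6340/634) ≈ 84.29°
pole (s+346): 346 + j6340 → |·| = √(346²+6340²) = √40315316 ≈ 6349.4, ∠ = arctan(6340/346) ≈ 86.88°
∠T = 84.29° − 86.88° = -2.59°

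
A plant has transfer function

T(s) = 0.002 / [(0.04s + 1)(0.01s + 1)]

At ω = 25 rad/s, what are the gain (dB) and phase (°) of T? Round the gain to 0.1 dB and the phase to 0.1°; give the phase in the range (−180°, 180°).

-57.3 dB, -59.0°

At ω = 25 rad/s:
pole (1 + j25·0.04) = 1 + j1 → |·| ≈ 1.4142, ∠ ≈ 45.00°
pole (1 + j25·0.01) = 1 + j0.25 → |·| ≈ 1.0308, ∠ ≈ 14.04°
|T| = 0.002 · 1 / (1.4142 · 1.0308) ≈ 0.001372
Gain = 20 log₁₀(0.001372) ≈ -57.25 dB
∠T = (0°) − (45.00° + 14.04°) = -59.04°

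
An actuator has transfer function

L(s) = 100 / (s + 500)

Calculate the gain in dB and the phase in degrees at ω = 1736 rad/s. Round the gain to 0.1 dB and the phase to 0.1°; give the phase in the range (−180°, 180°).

-25.1 dB, -73.9°

At s = jω = j1736:
pole (s+500): 500 + j1736 → |·| = √(500²+1736²) = √3263696 ≈ 1806.6, ∠ = arctan(1736/500) ≈ 73.93°
|L| = 100 / 1806.6 ≈ 0.055353
Gain = 20 log₁₀(0.055353) ≈ -25.14 dB
∠L = 0.00° − 73.93° = -73.93°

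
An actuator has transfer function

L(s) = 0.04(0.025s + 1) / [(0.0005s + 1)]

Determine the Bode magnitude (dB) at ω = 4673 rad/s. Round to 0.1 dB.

At ω = 4673 rad/s:
zero (1 + j4673·0.025) = 1 + j116.825 → |·| ≈ 116.83, ∠ ≈ 89.51°
pole (1 + j4673·0.0005) = 1 + j2.3365 → |·| ≈ 2.5415, ∠ ≈ 66.83°
|L| = 0.04 · 116.83 / (2.5415) ≈ 1.8388
Gain = 20 log₁₀(1.8388) ≈ 5.29 dB

5.3 dB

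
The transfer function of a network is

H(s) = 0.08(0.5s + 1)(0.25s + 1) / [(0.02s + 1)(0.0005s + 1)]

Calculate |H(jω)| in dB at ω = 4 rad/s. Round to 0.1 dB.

-12.0 dB

At ω = 4 rad/s:
zero (1 + j4·0.5) = 1 + j2 → |·| ≈ 2.2361, ∠ ≈ 63.43°
zero (1 + j4·0.25) = 1 + j1 → |·| ≈ 1.4142, ∠ ≈ 45.00°
pole (1 + j4·0.02) = 1 + j0.08 → |·| ≈ 1.0032, ∠ ≈ 4.57°
pole (1 + j4·0.0005) = 1 + j0.002 → |·| ≈ 1, ∠ ≈ 0.11°
|H| = 0.08 · 2.2361 · 1.4142 / (1.0032 · 1) ≈ 0.25218
Gain = 20 log₁₀(0.25218) ≈ -11.97 dB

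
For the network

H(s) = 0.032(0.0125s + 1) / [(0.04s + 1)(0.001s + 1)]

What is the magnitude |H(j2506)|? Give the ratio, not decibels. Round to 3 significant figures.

At ω = 2506 rad/s:
zero (1 + j2506·0.0125) = 1 + j31.325 → |·| ≈ 31.341, ∠ ≈ 88.17°
pole (1 + j2506·0.04) = 1 + j100.24 → |·| ≈ 100.24, ∠ ≈ 89.43°
pole (1 + j2506·0.001) = 1 + j2.506 → |·| ≈ 2.6982, ∠ ≈ 68.25°
|H| = 0.032 · 31.341 / (100.24 · 2.6982) ≈ 0.0037081

0.00371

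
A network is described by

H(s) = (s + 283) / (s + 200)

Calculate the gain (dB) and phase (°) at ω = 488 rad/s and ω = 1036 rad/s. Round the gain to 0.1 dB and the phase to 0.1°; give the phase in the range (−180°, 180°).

Substitute s = j488:
Numerator: (j488) + 283 = 283 + j488
Denominator: (j488) + 200 = 200 + j488
|N| = √(283² + 488²) ≈ 564.12, ∠N ≈ 59.89°
|D| = √(200² + 488²) ≈ 527.39, ∠D ≈ 67.71°
|H| = 564.12 / 527.39 ≈ 1.0696
Gain = 20 log₁₀(1.0696) ≈ 0.58 dB
∠H = 59.89° − 67.71° = -7.82°

Substitute s = j1036:
Numerator: (j1036) + 283 = 283 + j1036
Denominator: (j1036) + 200 = 200 + j1036
|N| = √(283² + 1036²) ≈ 1074, ∠N ≈ 74.72°
|D| = √(200² + 1036²) ≈ 1055.1, ∠D ≈ 79.07°
|H| = 1074 / 1055.1 ≈ 1.0179
Gain = 20 log₁₀(1.0179) ≈ 0.15 dB
∠H = 74.72° − 79.07° = -4.35°

ω = 488: 0.6 dB, -7.8°; ω = 1036: 0.2 dB, -4.4°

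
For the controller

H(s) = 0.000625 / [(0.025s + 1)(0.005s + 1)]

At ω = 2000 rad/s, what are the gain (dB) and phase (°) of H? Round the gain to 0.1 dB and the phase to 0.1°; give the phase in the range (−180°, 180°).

-118.1 dB, -173.1°

At ω = 2000 rad/s:
pole (1 + j2000·0.025) = 1 + j50 → |·| ≈ 50.01, ∠ ≈ 88.85°
pole (1 + j2000·0.005) = 1 + j10 → |·| ≈ 10.05, ∠ ≈ 84.29°
|H| = 0.000625 · 1 / (50.01 · 10.05) ≈ 1.2435e-06
Gain = 20 log₁₀(1.2435e-06) ≈ -118.11 dB
∠H = (0°) − (88.85° + 84.29°) = -173.14°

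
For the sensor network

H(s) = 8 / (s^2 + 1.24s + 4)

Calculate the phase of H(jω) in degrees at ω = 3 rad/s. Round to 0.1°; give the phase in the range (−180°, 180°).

At s = jω = j3:
quadratic: (j3)² + 1.24·j3 + 4 = -5 + j3.72 → |·| ≈ 6.232, ∠ ≈ 143.35°
∠H = 0.00° − 143.35° = -143.35°

-143.4°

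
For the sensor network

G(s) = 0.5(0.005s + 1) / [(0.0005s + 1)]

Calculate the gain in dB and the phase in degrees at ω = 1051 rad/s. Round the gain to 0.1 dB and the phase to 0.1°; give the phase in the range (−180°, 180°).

7.5 dB, 51.5°

At ω = 1051 rad/s:
zero (1 + j1051·0.005) = 1 + j5.255 → |·| ≈ 5.3493, ∠ ≈ 79.23°
pole (1 + j1051·0.0005) = 1 + j0.5255 → |·| ≈ 1.1297, ∠ ≈ 27.72°
|G| = 0.5 · 5.3493 / (1.1297) ≈ 2.3676
Gain = 20 log₁₀(2.3676) ≈ 7.49 dB
∠G = (79.23°) − (27.72°) = 51.51°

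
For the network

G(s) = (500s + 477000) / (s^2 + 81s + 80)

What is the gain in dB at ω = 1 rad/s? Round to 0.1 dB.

72.5 dB

Substitute s = j1:
Numerator: 500(j1) + 477000 = 477000 + j500
Denominator: (j1)^2 + 81(j1) + 80 = 79 + j81
|N| = √(477000² + 500²) ≈ 4.77e+05, ∠N ≈ 0.06°
|D| = √(79² + 81²) ≈ 113.15, ∠D ≈ 45.72°
|G| = 4.77e+05 / 113.15 ≈ 4215.6
Gain = 20 log₁₀(4215.6) ≈ 72.50 dB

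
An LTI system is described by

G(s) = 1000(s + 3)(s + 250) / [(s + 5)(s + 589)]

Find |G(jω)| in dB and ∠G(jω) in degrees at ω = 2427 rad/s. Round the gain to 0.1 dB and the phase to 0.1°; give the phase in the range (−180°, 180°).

59.8 dB, 7.8°

At s = jω = j2427:
zero (s+3): 3 + j2427 → |·| = √(3²+2427²) = √5890338 ≈ 2427, ∠ = arctan(2427/3) ≈ 89.93°
zero (s+250): 250 + j2427 → |·| = √(250²+2427²) = √5952829 ≈ 2439.8, ∠ = arctan(2427/250) ≈ 84.12°
pole (s+5): 5 + j2427 → |·| = √(5²+2427²) = √5890354 ≈ 2427, ∠ = arctan(2427/5) ≈ 89.88°
pole (s+589): 589 + j2427 → |·| = √(589²+2427²) = √6237250 ≈ 2497.4, ∠ = arctan(2427/589) ≈ 76.36°
|G| = 1000 · 5.9214e+06 / 6.0612e+06 ≈ 976.94
Gain = 20 log₁₀(976.94) ≈ 59.80 dB
∠G = 174.05° − 166.24° = 7.81°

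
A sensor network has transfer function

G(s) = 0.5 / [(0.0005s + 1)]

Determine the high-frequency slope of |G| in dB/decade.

Each pole contributes −20 dB/decade at high frequency; each zero contributes +20 dB/decade.
Net: 0 zero(s) − 1 pole(s) → -20 dB/decade.

-20 dB/decade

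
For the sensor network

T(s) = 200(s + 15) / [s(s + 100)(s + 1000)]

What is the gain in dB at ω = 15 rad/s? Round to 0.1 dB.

At s = jω = j15:
zero (s+15): 15 + j15 → |·| = √(15²+15²) = √450 ≈ 21.213, ∠ = arctan(15/15) ≈ 45.00°
pole (s+100): 100 + j15 → |·| = √(100²+15²) = √10225 ≈ 101.12, ∠ = arctan(15/100) ≈ 8.53°
pole (s+1000): 1000 + j15 → |·| = √(1000²+15²) = √1000225 ≈ 1000.1, ∠ = arctan(15/1000) ≈ 0.86°
pole at origin: |s| = 15, ∠ = 90.00° (in denominator)
|T| = 200 · 21.213 / 1.517e+06 ≈ 0.0027967
Gain = 20 log₁₀(0.0027967) ≈ -51.07 dB

-51.1 dB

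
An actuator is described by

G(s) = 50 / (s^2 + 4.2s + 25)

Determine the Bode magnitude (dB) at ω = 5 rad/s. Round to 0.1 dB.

7.5 dB

At s = jω = j5:
quadratic: (j5)² + 4.2·j5 + 25 = 0 + j21 → |·| ≈ 21, ∠ ≈ 90.00°
|G| = 50 / 21 ≈ 2.381
Gain = 20 log₁₀(2.381) ≈ 7.54 dB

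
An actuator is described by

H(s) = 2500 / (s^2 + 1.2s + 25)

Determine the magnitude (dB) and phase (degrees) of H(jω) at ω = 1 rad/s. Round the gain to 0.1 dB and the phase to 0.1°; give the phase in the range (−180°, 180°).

40.3 dB, -2.9°

At s = jω = j1:
quadratic: (j1)² + 1.2·j1 + 25 = 24 + j1.2 → |·| ≈ 24.03, ∠ ≈ 2.86°
|H| = 2500 / 24.03 ≈ 104.04
Gain = 20 log₁₀(104.04) ≈ 40.34 dB
∠H = 0.00° − 2.86° = -2.86°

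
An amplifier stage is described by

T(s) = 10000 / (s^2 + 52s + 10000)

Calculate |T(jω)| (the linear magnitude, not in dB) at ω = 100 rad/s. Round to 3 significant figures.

At s = jω = j100:
quadratic: (j100)² + 52·j100 + 10000 = 0 + j5200 → |·| ≈ 5200, ∠ ≈ 90.00°
|T| = 10000 / 5200 ≈ 1.9231

1.92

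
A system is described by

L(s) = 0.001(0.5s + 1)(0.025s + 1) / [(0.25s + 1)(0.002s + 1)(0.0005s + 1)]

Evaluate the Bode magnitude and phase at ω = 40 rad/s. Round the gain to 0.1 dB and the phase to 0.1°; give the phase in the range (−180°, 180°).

At ω = 40 rad/s:
zero (1 + j40·0.5) = 1 + j20 → |·| ≈ 20.025, ∠ ≈ 87.14°
zero (1 + j40·0.025) = 1 + j1 → |·| ≈ 1.4142, ∠ ≈ 45.00°
pole (1 + j40·0.25) = 1 + j10 → |·| ≈ 10.05, ∠ ≈ 84.29°
pole (1 + j40·0.002) = 1 + j0.08 → |·| ≈ 1.0032, ∠ ≈ 4.57°
pole (1 + j40·0.0005) = 1 + j0.02 → |·| ≈ 1.0002, ∠ ≈ 1.15°
|L| = 0.001 · 20.025 · 1.4142 / (10.05 · 1.0032 · 1.0002) ≈ 0.0028083
Gain = 20 log₁₀(0.0028083) ≈ -51.03 dB
∠L = (87.14° + 45.00°) − (84.29° + 4.57° + 1.15°) = 42.13°

-51.0 dB, 42.1°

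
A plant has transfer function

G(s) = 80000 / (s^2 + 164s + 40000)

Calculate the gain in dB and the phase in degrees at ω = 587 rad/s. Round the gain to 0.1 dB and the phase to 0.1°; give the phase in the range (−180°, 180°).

At s = jω = j587:
quadratic: (j587)² + 164·j587 + 40000 = -304569 + j96268 → |·| ≈ 3.1942e+05, ∠ ≈ 162.46°
|G| = 80000 / 3.1942e+05 ≈ 0.25045
Gain = 20 log₁₀(0.25045) ≈ -12.03 dB
∠G = 0.00° − 162.46° = -162.46°

-12.0 dB, -162.5°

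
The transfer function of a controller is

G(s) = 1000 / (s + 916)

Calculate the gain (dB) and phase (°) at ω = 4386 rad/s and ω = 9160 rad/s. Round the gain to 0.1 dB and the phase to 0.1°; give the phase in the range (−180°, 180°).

Substitute s = j4386:
Numerator: 1000 = 1000 + j0
Denominator: (j4386) + 916 = 916 + j4386
|N| = √(1000² + 0²) ≈ 1000, ∠N ≈ 0.00°
|D| = √(916² + 4386²) ≈ 4480.6, ∠D ≈ 78.20°
|G| = 1000 / 4480.6 ≈ 0.22318
Gain = 20 log₁₀(0.22318) ≈ -13.03 dB
∠G = 0.00° − 78.20° = -78.20°

Substitute s = j9160:
Numerator: 1000 = 1000 + j0
Denominator: (j9160) + 916 = 916 + j9160
|N| = √(1000² + 0²) ≈ 1000, ∠N ≈ 0.00°
|D| = √(916² + 9160²) ≈ 9205.7, ∠D ≈ 84.29°
|G| = 1000 / 9205.7 ≈ 0.10863
Gain = 20 log₁₀(0.10863) ≈ -19.28 dB
∠G = 0.00° − 84.29° = -84.29°

ω = 4386: -13.0 dB, -78.2°; ω = 9160: -19.3 dB, -84.3°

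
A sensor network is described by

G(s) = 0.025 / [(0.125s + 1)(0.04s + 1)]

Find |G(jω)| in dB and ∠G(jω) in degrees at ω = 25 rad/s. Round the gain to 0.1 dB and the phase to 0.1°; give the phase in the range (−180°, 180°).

At ω = 25 rad/s:
pole (1 + j25·0.125) = 1 + j3.125 → |·| ≈ 3.2811, ∠ ≈ 72.26°
pole (1 + j25·0.04) = 1 + j1 → |·| ≈ 1.4142, ∠ ≈ 45.00°
|G| = 0.025 · 1 / (3.2811 · 1.4142) ≈ 0.0053878
Gain = 20 log₁₀(0.0053878) ≈ -45.37 dB
∠G = (0°) − (72.26° + 45.00°) = -117.26°

-45.4 dB, -117.3°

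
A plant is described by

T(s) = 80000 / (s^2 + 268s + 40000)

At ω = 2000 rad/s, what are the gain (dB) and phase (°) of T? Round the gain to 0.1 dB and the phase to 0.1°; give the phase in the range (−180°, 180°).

-34.0 dB, -172.3°

At s = jω = j2000:
quadratic: (j2000)² + 268·j2000 + 40000 = -3960000 + j536000 → |·| ≈ 3.9961e+06, ∠ ≈ 172.29°
|T| = 80000 / 3.9961e+06 ≈ 0.02002
Gain = 20 log₁₀(0.02002) ≈ -33.97 dB
∠T = 0.00° − 172.29° = -172.29°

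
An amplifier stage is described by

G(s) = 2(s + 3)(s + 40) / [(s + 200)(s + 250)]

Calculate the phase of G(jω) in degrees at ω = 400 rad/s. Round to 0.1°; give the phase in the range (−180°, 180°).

52.4°

At s = jω = j400:
zero (s+3): 3 + j400 → |·| = √(3²+400²) = √160009 ≈ 400.01, ∠ = arctan(400/3) ≈ 89.57°
zero (s+40): 40 + j400 → |·| = √(40²+400²) = √161600 ≈ 402, ∠ = arctan(400/40) ≈ 84.29°
pole (s+200): 200 + j400 → |·| = √(200²+400²) = √200000 ≈ 447.21, ∠ = arctan(400/200) ≈ 63.43°
pole (s+250): 250 + j400 → |·| = √(250²+400²) = √222500 ≈ 471.7, ∠ = arctan(400/250) ≈ 57.99°
∠G = 173.86° − 121.42° = 52.44°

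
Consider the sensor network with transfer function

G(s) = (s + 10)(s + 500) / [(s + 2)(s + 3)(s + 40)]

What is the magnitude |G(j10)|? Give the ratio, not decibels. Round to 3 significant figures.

At s = jω = j10:
zero (s+10): 10 + j10 → |·| = √(10²+10²) = √200 ≈ 14.142, ∠ = arctan(10/10) ≈ 45.00°
zero (s+500): 500 + j10 → |·| = √(500²+10²) = √250100 ≈ 500.1, ∠ = arctan(10/500) ≈ 1.15°
pole (s+2): 2 + j10 → |·| = √(2²+10²) = √104 ≈ 10.198, ∠ = arctan(10/2) ≈ 78.69°
pole (s+3): 3 + j10 → |·| = √(3²+10²) = √109 ≈ 10.44, ∠ = arctan(10/3) ≈ 73.30°
pole (s+40): 40 + j10 → |·| = √(40²+10²) = √1700 ≈ 41.231, ∠ = arctan(10/40) ≈ 14.04°
|G| = 1 · 7072.4 / 4389.7 ≈ 1.6111

1.61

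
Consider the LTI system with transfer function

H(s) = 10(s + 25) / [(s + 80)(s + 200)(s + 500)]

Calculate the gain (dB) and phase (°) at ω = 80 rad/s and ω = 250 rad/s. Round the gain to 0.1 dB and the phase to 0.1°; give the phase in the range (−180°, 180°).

ω = 80: -83.4 dB, -3.2°; ω = 250: -85.4 dB, -65.9°

At s = jω = j80:
zero (s+25): 25 + j80 → |·| = √(25²+80²) = √7025 ≈ 83.815, ∠ = arctan(80/25) ≈ 72.65°
pole (s+80): 80 + j80 → |·| = √(80²+80²) = √12800 ≈ 113.14, ∠ = arctan(80/80) ≈ 45.00°
pole (s+200): 200 + j80 → |·| = √(200²+80²) = √46400 ≈ 215.41, ∠ = arctan(80/200) ≈ 21.80°
pole (s+500): 500 + j80 → |·| = √(500²+80²) = √256400 ≈ 506.36, ∠ = arctan(80/500) ≈ 9.09°
|H| = 10 · 83.815 / 1.2341e+07 ≈ 6.7916e-05
Gain = 20 log₁₀(6.7916e-05) ≈ -83.36 dB
∠H = 72.65° − 75.89° = -3.24°

At s = jω = j250:
zero (s+25): 25 + j250 → |·| = √(25²+250²) = √63125 ≈ 251.25, ∠ = arctan(250/25) ≈ 84.29°
pole (s+80): 80 + j250 → |·| = √(80²+250²) = √68900 ≈ 262.49, ∠ = arctan(250/80) ≈ 72.26°
pole (s+200): 200 + j250 → |·| = √(200²+250²) = √102500 ≈ 320.16, ∠ = arctan(250/200) ≈ 51.34°
pole (s+500): 500 + j250 → |·| = √(500²+250²) = √312500 ≈ 559.02, ∠ = arctan(250/500) ≈ 26.57°
|H| = 10 · 251.25 / 4.6979e+07 ≈ 5.3481e-05
Gain = 20 log₁₀(5.3481e-05) ≈ -85.44 dB
∠H = 84.29° − 150.17° = -65.88°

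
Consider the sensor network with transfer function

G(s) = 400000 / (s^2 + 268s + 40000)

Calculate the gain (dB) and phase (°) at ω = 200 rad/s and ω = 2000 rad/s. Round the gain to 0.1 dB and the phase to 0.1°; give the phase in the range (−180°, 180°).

At s = jω = j200:
quadratic: (j200)² + 268·j200 + 40000 = 0 + j53600 → |·| ≈ 53600, ∠ ≈ 90.00°
|G| = 400000 / 53600 ≈ 7.4627
Gain = 20 log₁₀(7.4627) ≈ 17.46 dB
∠G = 0.00° − 90.00° = -90.00°

At s = jω = j2000:
quadratic: (j2000)² + 268·j2000 + 40000 = -3960000 + j536000 → |·| ≈ 3.9961e+06, ∠ ≈ 172.29°
|G| = 400000 / 3.9961e+06 ≈ 0.1001
Gain = 20 log₁₀(0.1001) ≈ -19.99 dB
∠G = 0.00° − 172.29° = -172.29°

ω = 200: 17.5 dB, -90.0°; ω = 2000: -20.0 dB, -172.3°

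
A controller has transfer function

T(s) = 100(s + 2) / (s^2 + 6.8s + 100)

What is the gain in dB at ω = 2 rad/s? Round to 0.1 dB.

At s = jω = j2:
zero (s+2): 2 + j2 → |·| = √(2²+2²) = √8 ≈ 2.8284, ∠ = arctan(2/2) ≈ 45.00°
quadratic: (j2)² + 6.8·j2 + 100 = 96 + j13.6 → |·| ≈ 96.959, ∠ ≈ 8.06°
|T| = 100 · 2.8284 / 96.959 ≈ 2.9171
Gain = 20 log₁₀(2.9171) ≈ 9.30 dB

9.3 dB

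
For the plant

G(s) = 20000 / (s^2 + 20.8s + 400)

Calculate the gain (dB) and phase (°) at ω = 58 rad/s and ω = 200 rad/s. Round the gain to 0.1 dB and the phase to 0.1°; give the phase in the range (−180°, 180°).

At s = jω = j58:
quadratic: (j58)² + 20.8·j58 + 400 = -2964 + j1206.4 → |·| ≈ 3200.1, ∠ ≈ 157.85°
|G| = 20000 / 3200.1 ≈ 6.2498
Gain = 20 log₁₀(6.2498) ≈ 15.92 dB
∠G = 0.00° − 157.85° = -157.85°

At s = jω = j200:
quadratic: (j200)² + 20.8·j200 + 400 = -39600 + j4160 → |·| ≈ 39818, ∠ ≈ 174.00°
|G| = 20000 / 39818 ≈ 0.50229
Gain = 20 log₁₀(0.50229) ≈ -5.98 dB
∠G = 0.00° − 174.00° = -174.00°

ω = 58: 15.9 dB, -157.9°; ω = 200: -6.0 dB, -174.0°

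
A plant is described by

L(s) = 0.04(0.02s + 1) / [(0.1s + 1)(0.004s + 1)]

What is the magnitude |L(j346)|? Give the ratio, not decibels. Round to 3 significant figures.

At ω = 346 rad/s:
zero (1 + j346·0.02) = 1 + j6.92 → |·| ≈ 6.9919, ∠ ≈ 81.78°
pole (1 + j346·0.1) = 1 + j34.6 → |·| ≈ 34.614, ∠ ≈ 88.34°
pole (1 + j346·0.004) = 1 + j1.384 → |·| ≈ 1.7075, ∠ ≈ 54.15°
|L| = 0.04 · 6.9919 / (34.614 · 1.7075) ≈ 0.004732

0.00473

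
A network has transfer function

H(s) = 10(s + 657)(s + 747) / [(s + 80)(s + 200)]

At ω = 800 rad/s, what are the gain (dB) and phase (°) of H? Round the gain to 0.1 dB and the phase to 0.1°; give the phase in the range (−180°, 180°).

24.7 dB, -62.7°

At s = jω = j800:
zero (s+657): 657 + j800 → |·| = √(657²+800²) = √1071649 ≈ 1035.2, ∠ = arctan(800/657) ≈ 50.61°
zero (s+747): 747 + j800 → |·| = √(747²+800²) = √1198009 ≈ 1094.5, ∠ = arctan(800/747) ≈ 46.96°
pole (s+80): 80 + j800 → |·| = √(80²+800²) = √646400 ≈ 803.99, ∠ = arctan(800/80) ≈ 84.29°
pole (s+200): 200 + j800 → |·| = √(200²+800²) = √680000 ≈ 824.62, ∠ = arctan(800/200) ≈ 75.96°
|H| = 10 · 1.133e+06 / 6.6299e+05 ≈ 17.089
Gain = 20 log₁₀(17.089) ≈ 24.65 dB
∠H = 97.57° − 160.25° = -62.68°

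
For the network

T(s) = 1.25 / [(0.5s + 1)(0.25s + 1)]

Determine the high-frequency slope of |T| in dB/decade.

Each pole contributes −20 dB/decade at high frequency; each zero contributes +20 dB/decade.
Net: 0 zero(s) − 2 pole(s) → -40 dB/decade.

-40 dB/decade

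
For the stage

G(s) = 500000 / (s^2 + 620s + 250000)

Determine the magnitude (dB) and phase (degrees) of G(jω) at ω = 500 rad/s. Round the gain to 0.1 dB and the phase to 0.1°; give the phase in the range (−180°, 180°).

At s = jω = j500:
quadratic: (j500)² + 620·j500 + 250000 = 0 + j310000 → |·| ≈ 3.1e+05, ∠ ≈ 90.00°
|G| = 500000 / 3.1e+05 ≈ 1.6129
Gain = 20 log₁₀(1.6129) ≈ 4.15 dB
∠G = 0.00° − 90.00° = -90.00°

4.2 dB, -90.0°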